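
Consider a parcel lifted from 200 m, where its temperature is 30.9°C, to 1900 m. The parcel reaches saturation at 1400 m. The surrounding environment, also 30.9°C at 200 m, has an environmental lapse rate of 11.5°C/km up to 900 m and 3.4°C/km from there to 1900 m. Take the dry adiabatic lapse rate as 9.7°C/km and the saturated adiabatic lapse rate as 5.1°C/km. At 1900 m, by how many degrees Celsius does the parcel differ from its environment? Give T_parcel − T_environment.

-2.74°C (parcel cooler than environment)

Parcel:
  From 200 m to 1400 m (dry): cools by 9.7 × 1.2 = 11.64°C, giving 19.26°C.
  From 1400 m to 1900 m (saturated): cools by 5.1 × 0.5 = 2.55°C, giving 16.71°C.
Environment:
  From 200 m to 900 m (environment, lower layer): cools by 11.5 × 0.7 = 8.05°C, giving 22.85°C.
  From 900 m to 1900 m (environment, upper layer): cools by 3.4 × 1 = 3.4°C, giving 19.45°C.
T_parcel − T_env = 16.71 − 19.45 = -2.74°C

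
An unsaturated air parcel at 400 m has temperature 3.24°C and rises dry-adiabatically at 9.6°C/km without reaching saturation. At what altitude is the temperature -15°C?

2300 m

Height above start = (3.24 − (-15)) / 9.6 = 1.9 km
Altitude = 400 m + 1900 m = 2300 m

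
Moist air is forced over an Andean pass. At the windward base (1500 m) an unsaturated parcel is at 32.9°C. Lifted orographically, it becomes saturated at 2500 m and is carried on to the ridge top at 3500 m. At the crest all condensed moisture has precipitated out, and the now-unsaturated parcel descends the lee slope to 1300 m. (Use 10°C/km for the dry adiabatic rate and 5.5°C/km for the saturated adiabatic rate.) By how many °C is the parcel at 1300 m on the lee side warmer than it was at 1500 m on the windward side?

1500–2500 m, dry: Δz = 1 km ⇒ ΔT = -10°C; T = 22.9°C
2500–3500 m, saturated: Δz = 1 km ⇒ ΔT = -5.5°C; T = 17.4°C
3500–1300 m, dry descent: Δz = 2.2 km ⇒ ΔT = +22°C; T = 39.4°C
Net change vs windward start: 39.4 − 32.9 = +6.5°C

+6.5°C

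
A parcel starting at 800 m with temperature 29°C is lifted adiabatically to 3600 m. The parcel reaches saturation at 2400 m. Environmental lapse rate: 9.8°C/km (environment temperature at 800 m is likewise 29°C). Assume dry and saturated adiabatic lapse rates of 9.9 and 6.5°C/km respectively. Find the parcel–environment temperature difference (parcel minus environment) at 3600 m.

Parcel:
  800–2400 m, dry: Δz = 1.6 km ⇒ ΔT = -15.84°C; T = 13.16°C
  2400–3600 m, saturated: Δz = 1.2 km ⇒ ΔT = -7.8°C; T = 5.36°C
Environment:
  800–3600 m, environment: Δz = 2.8 km ⇒ ΔT = -27.44°C; T = 1.56°C
T_parcel − T_env = 5.36 − 1.56 = +3.8°C

+3.8°C (parcel warmer than environment)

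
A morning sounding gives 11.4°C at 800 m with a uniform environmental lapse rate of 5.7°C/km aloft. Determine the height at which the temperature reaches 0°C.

2800 m

Height above start = (11.4 − 0) / 5.7 = 2 km
Altitude = 800 m + 2000 m = 2800 m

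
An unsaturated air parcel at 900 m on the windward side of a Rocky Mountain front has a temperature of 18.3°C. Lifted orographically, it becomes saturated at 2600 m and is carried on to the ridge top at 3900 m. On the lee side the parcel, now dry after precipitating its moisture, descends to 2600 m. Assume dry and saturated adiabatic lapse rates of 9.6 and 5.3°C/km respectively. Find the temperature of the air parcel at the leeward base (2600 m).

7.57°C

900 → 2600 m (dry, 9.6°C/km): ΔT = -9.6 × 1.7 = -16.32°C → T = 1.98°C
2600 → 3900 m (saturated, 5.3°C/km): ΔT = -5.3 × 1.3 = -6.89°C → T = -4.91°C
3900 → 2600 m (dry descent, 9.6°C/km): ΔT = +9.6 × 1.3 = +12.48°C → T = 7.57°C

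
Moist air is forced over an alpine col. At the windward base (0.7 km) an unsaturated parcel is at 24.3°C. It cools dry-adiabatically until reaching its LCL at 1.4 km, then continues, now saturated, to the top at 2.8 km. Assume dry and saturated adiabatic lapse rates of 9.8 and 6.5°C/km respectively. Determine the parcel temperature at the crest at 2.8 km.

8.34°C

700–1400 m, dry: Δz = 0.7 km ⇒ ΔT = -6.86°C; T = 17.44°C
1400–2800 m, saturated: Δz = 1.4 km ⇒ ΔT = -9.1°C; T = 8.34°C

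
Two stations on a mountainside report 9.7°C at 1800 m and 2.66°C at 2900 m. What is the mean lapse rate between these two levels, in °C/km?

6.4°C/km

Γ = −ΔT/Δz = (9.7 − 2.66) / (2900 − 1800) m
  = 7.04°C / 1.1 km = 6.4°C/km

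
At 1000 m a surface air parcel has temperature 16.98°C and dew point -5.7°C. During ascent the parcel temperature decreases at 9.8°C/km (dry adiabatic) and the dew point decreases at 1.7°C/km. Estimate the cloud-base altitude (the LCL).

3800 m

T and T_d converge at 9.8 − 1.7 = 8.1°C per km
Height above start = (16.98 − (-5.7)) / 8.1 = 2.8 km
LCL altitude = 1000 m + 2800 m = 3800 m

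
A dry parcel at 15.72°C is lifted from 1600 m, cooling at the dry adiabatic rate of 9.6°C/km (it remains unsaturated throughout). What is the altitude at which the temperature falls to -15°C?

Height above start = (15.72 − (-15)) / 9.6 = 3.2 km
Altitude = 1600 m + 3200 m = 4800 m

4800 m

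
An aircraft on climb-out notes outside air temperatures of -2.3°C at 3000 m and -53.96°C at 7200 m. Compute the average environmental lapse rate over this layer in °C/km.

12.3°C/km

Γ = −ΔT/Δz = (-2.3 − (-53.96)) / (7200 − 3000) m
  = 51.66°C / 4.2 km = 12.3°C/km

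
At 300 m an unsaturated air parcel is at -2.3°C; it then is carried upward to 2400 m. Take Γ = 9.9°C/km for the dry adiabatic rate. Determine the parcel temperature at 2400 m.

-23.09°C

300–2400 m, dry adiabatic: Δz = 2.1 km ⇒ ΔT = -20.79°C; T = -23.09°C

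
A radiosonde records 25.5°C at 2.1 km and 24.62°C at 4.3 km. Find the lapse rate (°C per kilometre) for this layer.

Γ = −ΔT/Δz = (25.5 − 24.62) / (4300 − 2100) m
  = 0.88°C / 2.2 km = 0.4°C/km

0.4°C/km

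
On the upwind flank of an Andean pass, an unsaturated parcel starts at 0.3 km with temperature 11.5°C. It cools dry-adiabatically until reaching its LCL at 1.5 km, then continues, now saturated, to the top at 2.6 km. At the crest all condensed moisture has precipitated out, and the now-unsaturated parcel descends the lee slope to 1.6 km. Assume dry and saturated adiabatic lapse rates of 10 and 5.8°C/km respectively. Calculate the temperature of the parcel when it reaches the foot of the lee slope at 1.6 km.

Dry to 1500 m: -10 × 1.2 km = -12°C, so T = -0.5°C.
Saturated to 2600 m: -5.8 × 1.1 km = -6.38°C, so T = -6.88°C.
Dry descent to 1600 m: +10 × 1 km = +10°C, so T = 3.12°C.

3.12°C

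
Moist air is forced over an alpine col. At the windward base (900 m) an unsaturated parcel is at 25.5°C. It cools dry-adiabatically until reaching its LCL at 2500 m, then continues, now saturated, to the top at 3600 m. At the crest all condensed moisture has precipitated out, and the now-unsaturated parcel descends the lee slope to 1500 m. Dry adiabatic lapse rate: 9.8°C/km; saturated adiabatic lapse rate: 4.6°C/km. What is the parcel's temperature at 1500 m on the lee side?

From 900 m to 2500 m (dry): cools by 9.8 × 1.6 = 15.68°C, giving 9.82°C.
From 2500 m to 3600 m (saturated): cools by 4.6 × 1.1 = 5.06°C, giving 4.76°C.
From 3600 m to 1500 m (dry descent): warms by 9.8 × 2.1 = 20.58°C, giving 25.34°C.

25.34°C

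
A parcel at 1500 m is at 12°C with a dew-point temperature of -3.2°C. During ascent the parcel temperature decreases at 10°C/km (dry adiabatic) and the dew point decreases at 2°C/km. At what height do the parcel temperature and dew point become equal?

3400 m

T and T_d converge at 10 − 2 = 8°C per km
Height above start = (12 − (-3.2)) / 8 = 1.9 km
LCL altitude = 1500 m + 1900 m = 3400 m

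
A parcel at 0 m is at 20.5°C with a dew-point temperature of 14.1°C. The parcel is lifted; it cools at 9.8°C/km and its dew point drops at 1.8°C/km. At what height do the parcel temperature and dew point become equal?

T and T_d converge at 9.8 − 1.8 = 8°C per km
Height above start = (20.5 − 14.1) / 8 = 0.8 km
LCL altitude = 0 m + 800 m = 800 m

800 m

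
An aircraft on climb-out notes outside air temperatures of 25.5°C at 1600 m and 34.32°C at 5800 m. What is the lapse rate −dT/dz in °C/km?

Γ = −ΔT/Δz = (25.5 − 34.32) / (5800 − 1600) m
  = -8.82°C / 4.2 km = -2.1°C/km

-2.1°C/km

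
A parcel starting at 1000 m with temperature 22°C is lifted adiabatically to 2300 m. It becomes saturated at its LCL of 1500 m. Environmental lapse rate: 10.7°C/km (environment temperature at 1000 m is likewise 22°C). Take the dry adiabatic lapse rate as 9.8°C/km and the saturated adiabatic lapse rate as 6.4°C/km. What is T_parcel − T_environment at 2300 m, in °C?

Parcel:
  1000 → 1500 m (dry, 9.8°C/km): ΔT = -9.8 × 0.5 = -4.9°C → T = 17.1°C
  1500 → 2300 m (saturated, 6.4°C/km): ΔT = -6.4 × 0.8 = -5.12°C → T = 11.98°C
Environment:
  1000 → 2300 m (environment, 10.7°C/km): ΔT = -10.7 × 1.3 = -13.91°C → T = 8.09°C
T_parcel − T_env = 11.98 − 8.09 = +3.89°C

+3.89°C (parcel warmer than environment)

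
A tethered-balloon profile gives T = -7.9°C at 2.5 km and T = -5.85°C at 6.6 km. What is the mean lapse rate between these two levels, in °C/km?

-0.5°C/km

Γ = −ΔT/Δz = (-7.9 − (-5.85)) / (6600 − 2500) m
  = -2.05°C / 4.1 km = -0.5°C/km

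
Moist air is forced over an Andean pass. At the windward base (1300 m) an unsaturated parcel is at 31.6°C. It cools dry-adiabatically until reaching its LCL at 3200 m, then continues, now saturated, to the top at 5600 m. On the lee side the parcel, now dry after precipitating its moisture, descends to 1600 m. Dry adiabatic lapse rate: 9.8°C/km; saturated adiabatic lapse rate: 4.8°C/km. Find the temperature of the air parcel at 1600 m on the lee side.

Dry to 3200 m: -9.8 × 1.9 km = -18.62°C, so T = 12.98°C.
Saturated to 5600 m: -4.8 × 2.4 km = -11.52°C, so T = 1.46°C.
Dry descent to 1600 m: +9.8 × 4 km = +39.2°C, so T = 40.66°C.

40.66°C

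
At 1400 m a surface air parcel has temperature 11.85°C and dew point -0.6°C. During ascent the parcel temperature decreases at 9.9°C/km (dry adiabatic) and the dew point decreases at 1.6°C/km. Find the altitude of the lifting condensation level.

2900 m

T and T_d converge at 9.9 − 1.6 = 8.3°C per km
Height above start = (11.85 − (-0.6)) / 8.3 = 1.5 km
LCL altitude = 1400 m + 1500 m = 2900 m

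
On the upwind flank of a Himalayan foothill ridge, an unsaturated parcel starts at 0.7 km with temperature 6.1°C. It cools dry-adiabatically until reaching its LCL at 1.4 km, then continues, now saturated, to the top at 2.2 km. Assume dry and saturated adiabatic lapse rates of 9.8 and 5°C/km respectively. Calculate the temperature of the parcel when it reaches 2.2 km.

-4.76°C

From 700 m to 1400 m (dry): cools by 9.8 × 0.7 = 6.86°C, giving -0.76°C.
From 1400 m to 2200 m (saturated): cools by 5 × 0.8 = 4°C, giving -4.76°C.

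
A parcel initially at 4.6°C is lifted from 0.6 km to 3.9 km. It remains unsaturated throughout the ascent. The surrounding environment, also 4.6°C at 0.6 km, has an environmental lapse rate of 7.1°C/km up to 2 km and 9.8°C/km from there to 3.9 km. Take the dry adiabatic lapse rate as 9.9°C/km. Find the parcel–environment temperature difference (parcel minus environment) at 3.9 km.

-4.11°C (parcel cooler than environment)

Parcel:
  600–3900 m, dry: Δz = 3.3 km ⇒ ΔT = -32.67°C; T = -28.07°C
Environment:
  600–2000 m, environment, lower layer: Δz = 1.4 km ⇒ ΔT = -9.94°C; T = -5.34°C
  2000–3900 m, environment, upper layer: Δz = 1.9 km ⇒ ΔT = -18.62°C; T = -23.96°C
T_parcel − T_env = -28.07 − (-23.96) = -4.11°C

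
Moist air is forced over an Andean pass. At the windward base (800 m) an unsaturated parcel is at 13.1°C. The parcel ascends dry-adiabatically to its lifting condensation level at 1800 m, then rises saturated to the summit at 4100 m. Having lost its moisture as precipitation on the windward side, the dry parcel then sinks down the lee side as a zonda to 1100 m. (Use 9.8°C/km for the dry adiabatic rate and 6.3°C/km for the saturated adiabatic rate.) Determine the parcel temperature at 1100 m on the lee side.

18.21°C

800–1800 m, dry: Δz = 1 km ⇒ ΔT = -9.8°C; T = 3.3°C
1800–4100 m, saturated: Δz = 2.3 km ⇒ ΔT = -14.49°C; T = -11.19°C
4100–1100 m, dry descent: Δz = 3 km ⇒ ΔT = +29.4°C; T = 18.21°C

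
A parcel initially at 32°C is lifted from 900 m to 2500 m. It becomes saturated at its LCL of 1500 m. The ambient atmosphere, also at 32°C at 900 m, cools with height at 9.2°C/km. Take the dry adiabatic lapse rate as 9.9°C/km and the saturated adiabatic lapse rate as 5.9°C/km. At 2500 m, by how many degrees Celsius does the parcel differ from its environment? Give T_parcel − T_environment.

+2.88°C (parcel warmer than environment)

Parcel:
  900 → 1500 m (dry, 9.9°C/km): ΔT = -9.9 × 0.6 = -5.94°C → T = 26.06°C
  1500 → 2500 m (saturated, 5.9°C/km): ΔT = -5.9 × 1 = -5.9°C → T = 20.16°C
Environment:
  900 → 2500 m (environment, 9.2°C/km): ΔT = -9.2 × 1.6 = -14.72°C → T = 17.28°C
T_parcel − T_env = 20.16 − 17.28 = +2.88°C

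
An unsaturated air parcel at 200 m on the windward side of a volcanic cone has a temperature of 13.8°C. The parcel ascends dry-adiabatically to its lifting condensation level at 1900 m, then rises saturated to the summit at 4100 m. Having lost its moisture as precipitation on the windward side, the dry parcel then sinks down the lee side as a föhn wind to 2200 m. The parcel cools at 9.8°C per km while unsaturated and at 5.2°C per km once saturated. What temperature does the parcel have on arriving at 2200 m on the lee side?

4.32°C

200 → 1900 m (dry, 9.8°C/km): ΔT = -9.8 × 1.7 = -16.66°C → T = -2.86°C
1900 → 4100 m (saturated, 5.2°C/km): ΔT = -5.2 × 2.2 = -11.44°C → T = -14.3°C
4100 → 2200 m (dry descent, 9.8°C/km): ΔT = +9.8 × 1.9 = +18.62°C → T = 4.32°C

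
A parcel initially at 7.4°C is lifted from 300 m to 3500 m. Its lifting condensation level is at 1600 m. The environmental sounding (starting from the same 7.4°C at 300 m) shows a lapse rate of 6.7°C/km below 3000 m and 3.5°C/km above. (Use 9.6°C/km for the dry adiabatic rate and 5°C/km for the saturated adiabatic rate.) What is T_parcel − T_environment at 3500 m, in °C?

Parcel:
  300 → 1600 m (dry, 9.6°C/km): ΔT = -9.6 × 1.3 = -12.48°C → T = -5.08°C
  1600 → 3500 m (saturated, 5°C/km): ΔT = -5 × 1.9 = -9.5°C → T = -14.58°C
Environment:
  300 → 3000 m (environment, lower layer, 6.7°C/km): ΔT = -6.7 × 2.7 = -18.09°C → T = -10.69°C
  3000 → 3500 m (environment, upper layer, 3.5°C/km): ΔT = -3.5 × 0.5 = -1.75°C → T = -12.44°C
T_parcel − T_env = -14.58 − (-12.44) = -2.14°C

-2.14°C (parcel cooler than environment)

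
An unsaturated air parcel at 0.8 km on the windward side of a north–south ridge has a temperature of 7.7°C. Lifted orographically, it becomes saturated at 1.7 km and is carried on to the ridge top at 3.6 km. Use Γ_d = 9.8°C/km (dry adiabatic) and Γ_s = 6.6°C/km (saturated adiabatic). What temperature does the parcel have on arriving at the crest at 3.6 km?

-13.66°C

800–1700 m, dry: Δz = 0.9 km ⇒ ΔT = -8.82°C; T = -1.12°C
1700–3600 m, saturated: Δz = 1.9 km ⇒ ΔT = -12.54°C; T = -13.66°C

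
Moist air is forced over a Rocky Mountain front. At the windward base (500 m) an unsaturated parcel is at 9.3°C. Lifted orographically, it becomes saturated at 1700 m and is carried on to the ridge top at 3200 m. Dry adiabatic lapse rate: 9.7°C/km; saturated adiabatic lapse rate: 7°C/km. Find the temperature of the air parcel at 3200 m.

-12.84°C

500–1700 m, dry: Δz = 1.2 km ⇒ ΔT = -11.64°C; T = -2.34°C
1700–3200 m, saturated: Δz = 1.5 km ⇒ ΔT = -10.5°C; T = -12.84°C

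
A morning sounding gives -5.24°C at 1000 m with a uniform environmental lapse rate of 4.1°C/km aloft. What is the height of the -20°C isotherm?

4600 m

Height above start = (-5.24 − (-20)) / 4.1 = 3.6 km
Altitude = 1000 m + 3600 m = 4600 m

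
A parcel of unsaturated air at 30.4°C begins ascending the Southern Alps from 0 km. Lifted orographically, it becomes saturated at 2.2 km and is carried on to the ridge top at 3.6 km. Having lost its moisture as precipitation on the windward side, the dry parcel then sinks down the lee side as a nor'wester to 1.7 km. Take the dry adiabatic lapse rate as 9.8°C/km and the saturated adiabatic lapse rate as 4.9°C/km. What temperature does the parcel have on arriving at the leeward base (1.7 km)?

0 → 2200 m (dry, 9.8°C/km): ΔT = -9.8 × 2.2 = -21.56°C → T = 8.84°C
2200 → 3600 m (saturated, 4.9°C/km): ΔT = -4.9 × 1.4 = -6.86°C → T = 1.98°C
3600 → 1700 m (dry descent, 9.8°C/km): ΔT = +9.8 × 1.9 = +18.62°C → T = 20.6°C

20.6°C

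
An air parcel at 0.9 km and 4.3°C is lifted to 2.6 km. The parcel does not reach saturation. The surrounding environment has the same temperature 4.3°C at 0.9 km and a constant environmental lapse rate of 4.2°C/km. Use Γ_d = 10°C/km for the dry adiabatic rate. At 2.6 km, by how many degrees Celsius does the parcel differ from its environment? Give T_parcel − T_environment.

Parcel:
  From 900 m to 2600 m (dry): cools by 10 × 1.7 = 17°C, giving -12.7°C.
Environment:
  From 900 m to 2600 m (environment): cools by 4.2 × 1.7 = 7.14°C, giving -2.84°C.
T_parcel − T_env = -12.7 − (-2.84) = -9.86°C

-9.86°C (parcel cooler than environment)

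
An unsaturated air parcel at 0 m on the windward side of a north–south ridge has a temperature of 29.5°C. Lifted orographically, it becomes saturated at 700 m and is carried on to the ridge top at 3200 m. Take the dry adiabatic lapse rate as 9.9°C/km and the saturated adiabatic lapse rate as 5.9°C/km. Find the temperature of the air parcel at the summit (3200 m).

0–700 m, dry: Δz = 0.7 km ⇒ ΔT = -6.93°C; T = 22.57°C
700–3200 m, saturated: Δz = 2.5 km ⇒ ΔT = -14.75°C; T = 7.82°C

7.82°C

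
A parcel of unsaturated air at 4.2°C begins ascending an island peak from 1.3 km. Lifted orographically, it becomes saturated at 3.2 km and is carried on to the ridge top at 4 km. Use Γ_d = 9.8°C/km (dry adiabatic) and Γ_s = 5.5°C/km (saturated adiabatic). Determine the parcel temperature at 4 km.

1300–3200 m, dry: Δz = 1.9 km ⇒ ΔT = -18.62°C; T = -14.42°C
3200–4000 m, saturated: Δz = 0.8 km ⇒ ΔT = -4.4°C; T = -18.82°C

-18.82°C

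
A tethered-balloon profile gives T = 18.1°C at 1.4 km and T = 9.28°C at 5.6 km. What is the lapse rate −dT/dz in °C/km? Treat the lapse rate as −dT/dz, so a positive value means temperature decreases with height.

2.1°C/km

Γ = −ΔT/Δz = (18.1 − 9.28) / (5600 − 1400) m
  = 8.82°C / 4.2 km = 2.1°C/km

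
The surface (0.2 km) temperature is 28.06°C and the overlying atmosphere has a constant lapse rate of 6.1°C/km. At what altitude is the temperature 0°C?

4.8 km

Height above start = (28.06 − 0) / 6.1 = 4.6 km
Altitude = 200 m + 4600 m = 4800 m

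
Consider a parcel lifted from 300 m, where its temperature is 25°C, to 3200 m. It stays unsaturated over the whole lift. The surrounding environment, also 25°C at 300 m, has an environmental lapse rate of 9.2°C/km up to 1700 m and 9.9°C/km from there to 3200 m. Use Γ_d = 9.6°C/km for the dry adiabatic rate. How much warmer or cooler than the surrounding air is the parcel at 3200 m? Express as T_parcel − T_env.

-0.11°C (parcel cooler than environment)

Parcel:
  300 → 3200 m (dry, 9.6°C/km): ΔT = -9.6 × 2.9 = -27.84°C → T = -2.84°C
Environment:
  300 → 1700 m (environment, lower layer, 9.2°C/km): ΔT = -9.2 × 1.4 = -12.88°C → T = 12.12°C
  1700 → 3200 m (environment, upper layer, 9.9°C/km): ΔT = -9.9 × 1.5 = -14.85°C → T = -2.73°C
T_parcel − T_env = -2.84 − (-2.73) = -0.11°C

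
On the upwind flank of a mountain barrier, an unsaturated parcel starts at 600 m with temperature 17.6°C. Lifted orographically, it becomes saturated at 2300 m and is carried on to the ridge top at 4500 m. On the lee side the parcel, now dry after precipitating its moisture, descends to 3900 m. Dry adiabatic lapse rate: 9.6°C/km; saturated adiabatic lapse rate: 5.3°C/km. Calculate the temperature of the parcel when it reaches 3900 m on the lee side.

Dry to 2300 m: -9.6 × 1.7 km = -16.32°C, so T = 1.28°C.
Saturated to 4500 m: -5.3 × 2.2 km = -11.66°C, so T = -10.38°C.
Dry descent to 3900 m: +9.6 × 0.6 km = +5.76°C, so T = -4.62°C.

-4.62°C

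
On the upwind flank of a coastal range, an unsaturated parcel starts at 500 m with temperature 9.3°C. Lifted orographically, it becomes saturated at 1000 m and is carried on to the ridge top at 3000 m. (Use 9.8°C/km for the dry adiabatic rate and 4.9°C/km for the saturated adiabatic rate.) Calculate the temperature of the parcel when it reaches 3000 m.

From 500 m to 1000 m (dry): cools by 9.8 × 0.5 = 4.9°C, giving 4.4°C.
From 1000 m to 3000 m (saturated): cools by 4.9 × 2 = 9.8°C, giving -5.4°C.

-5.4°C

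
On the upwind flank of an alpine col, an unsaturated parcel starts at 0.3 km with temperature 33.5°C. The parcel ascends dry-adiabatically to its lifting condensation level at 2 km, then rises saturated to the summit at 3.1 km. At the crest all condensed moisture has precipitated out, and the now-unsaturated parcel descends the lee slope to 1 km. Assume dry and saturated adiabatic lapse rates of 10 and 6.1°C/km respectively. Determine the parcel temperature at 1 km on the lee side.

30.79°C

300–2000 m, dry: Δz = 1.7 km ⇒ ΔT = -17°C; T = 16.5°C
2000–3100 m, saturated: Δz = 1.1 km ⇒ ΔT = -6.71°C; T = 9.79°C
3100–1000 m, dry descent: Δz = 2.1 km ⇒ ΔT = +21°C; T = 30.79°C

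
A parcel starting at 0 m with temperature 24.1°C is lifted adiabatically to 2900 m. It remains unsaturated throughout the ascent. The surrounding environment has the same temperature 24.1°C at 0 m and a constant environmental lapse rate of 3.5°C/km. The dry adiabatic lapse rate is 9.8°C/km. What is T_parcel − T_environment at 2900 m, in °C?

Parcel:
  0–2900 m, dry: Δz = 2.9 km ⇒ ΔT = -28.42°C; T = -4.32°C
Environment:
  0–2900 m, environment: Δz = 2.9 km ⇒ ΔT = -10.15°C; T = 13.95°C
T_parcel − T_env = -4.32 − 13.95 = -18.27°C

-18.27°C (parcel cooler than environment)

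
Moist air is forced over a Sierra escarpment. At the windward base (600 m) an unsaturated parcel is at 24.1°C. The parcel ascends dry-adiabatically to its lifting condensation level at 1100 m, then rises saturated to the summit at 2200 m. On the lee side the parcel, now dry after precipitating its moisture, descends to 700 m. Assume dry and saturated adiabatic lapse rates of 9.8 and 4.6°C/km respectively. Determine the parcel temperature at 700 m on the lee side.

28.84°C

600–1100 m, dry: Δz = 0.5 km ⇒ ΔT = -4.9°C; T = 19.2°C
1100–2200 m, saturated: Δz = 1.1 km ⇒ ΔT = -5.06°C; T = 14.14°C
2200–700 m, dry descent: Δz = 1.5 km ⇒ ΔT = +14.7°C; T = 28.84°C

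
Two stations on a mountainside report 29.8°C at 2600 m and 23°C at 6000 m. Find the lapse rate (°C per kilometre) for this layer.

Γ = −ΔT/Δz = (29.8 − 23) / (6000 − 2600) m
  = 6.8°C / 3.4 km = 2°C/km

2°C/km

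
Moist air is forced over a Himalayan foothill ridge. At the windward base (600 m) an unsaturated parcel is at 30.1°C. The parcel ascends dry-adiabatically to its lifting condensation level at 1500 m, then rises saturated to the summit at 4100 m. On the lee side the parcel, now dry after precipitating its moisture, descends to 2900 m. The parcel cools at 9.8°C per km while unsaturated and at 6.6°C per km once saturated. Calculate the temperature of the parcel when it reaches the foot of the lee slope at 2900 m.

From 600 m to 1500 m (dry): cools by 9.8 × 0.9 = 8.82°C, giving 21.28°C.
From 1500 m to 4100 m (saturated): cools by 6.6 × 2.6 = 17.16°C, giving 4.12°C.
From 4100 m to 2900 m (dry descent): warms by 9.8 × 1.2 = 11.76°C, giving 15.88°C.

15.88°C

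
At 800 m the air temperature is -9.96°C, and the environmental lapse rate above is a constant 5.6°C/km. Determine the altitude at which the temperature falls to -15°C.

1700 m

Height above start = (-9.96 − (-15)) / 5.6 = 0.9 km
Altitude = 800 m + 900 m = 1700 m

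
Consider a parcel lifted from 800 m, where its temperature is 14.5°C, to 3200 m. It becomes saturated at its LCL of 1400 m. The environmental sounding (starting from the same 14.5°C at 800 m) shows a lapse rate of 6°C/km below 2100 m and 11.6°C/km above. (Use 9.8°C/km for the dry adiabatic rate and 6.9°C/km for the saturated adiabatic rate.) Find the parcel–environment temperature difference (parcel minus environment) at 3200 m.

Parcel:
  Dry to 1400 m: -9.8 × 0.6 km = -5.88°C, so T = 8.62°C.
  Saturated to 3200 m: -6.9 × 1.8 km = -12.42°C, so T = -3.8°C.
Environment:
  Environment, lower layer to 2100 m: -6 × 1.3 km = -7.8°C, so T = 6.7°C.
  Environment, upper layer to 3200 m: -11.6 × 1.1 km = -12.76°C, so T = -6.06°C.
T_parcel − T_env = -3.8 − (-6.06) = +2.26°C

+2.26°C (parcel warmer than environment)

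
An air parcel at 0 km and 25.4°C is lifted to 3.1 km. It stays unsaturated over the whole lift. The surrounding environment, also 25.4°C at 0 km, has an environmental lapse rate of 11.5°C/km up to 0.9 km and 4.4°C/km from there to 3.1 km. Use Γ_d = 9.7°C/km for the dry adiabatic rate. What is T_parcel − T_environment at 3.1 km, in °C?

-10.04°C (parcel cooler than environment)

Parcel:
  Dry to 3100 m: -9.7 × 3.1 km = -30.07°C, so T = -4.67°C.
Environment:
  Environment, lower layer to 900 m: -11.5 × 0.9 km = -10.35°C, so T = 15.05°C.
  Environment, upper layer to 3100 m: -4.4 × 2.2 km = -9.68°C, so T = 5.37°C.
T_parcel − T_env = -4.67 − 5.37 = -10.04°C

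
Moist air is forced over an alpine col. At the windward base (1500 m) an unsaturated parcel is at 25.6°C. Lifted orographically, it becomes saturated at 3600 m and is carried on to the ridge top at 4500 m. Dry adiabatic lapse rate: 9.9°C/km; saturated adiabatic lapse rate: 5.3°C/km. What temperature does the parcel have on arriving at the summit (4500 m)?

Dry to 3600 m: -9.9 × 2.1 km = -20.79°C, so T = 4.81°C.
Saturated to 4500 m: -5.3 × 0.9 km = -4.77°C, so T = 0.04°C.

0.04°C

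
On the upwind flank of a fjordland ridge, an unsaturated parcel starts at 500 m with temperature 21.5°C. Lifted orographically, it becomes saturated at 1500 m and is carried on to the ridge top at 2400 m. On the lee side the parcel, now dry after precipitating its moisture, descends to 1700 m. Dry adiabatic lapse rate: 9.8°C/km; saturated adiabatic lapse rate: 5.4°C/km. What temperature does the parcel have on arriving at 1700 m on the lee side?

From 500 m to 1500 m (dry): cools by 9.8 × 1 = 9.8°C, giving 11.7°C.
From 1500 m to 2400 m (saturated): cools by 5.4 × 0.9 = 4.86°C, giving 6.84°C.
From 2400 m to 1700 m (dry descent): warms by 9.8 × 0.7 = 6.86°C, giving 13.7°C.

13.7°C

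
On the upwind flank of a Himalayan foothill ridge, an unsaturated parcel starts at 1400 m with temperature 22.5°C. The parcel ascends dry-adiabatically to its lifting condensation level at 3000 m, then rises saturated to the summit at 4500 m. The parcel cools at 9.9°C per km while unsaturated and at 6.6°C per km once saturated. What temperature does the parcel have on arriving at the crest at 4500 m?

-3.24°C

1400–3000 m, dry: Δz = 1.6 km ⇒ ΔT = -15.84°C; T = 6.66°C
3000–4500 m, saturated: Δz = 1.5 km ⇒ ΔT = -9.9°C; T = -3.24°C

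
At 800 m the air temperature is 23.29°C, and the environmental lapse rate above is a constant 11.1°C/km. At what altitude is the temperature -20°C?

4700 m

Height above start = (23.29 − (-20)) / 11.1 = 3.9 km
Altitude = 800 m + 3900 m = 4700 m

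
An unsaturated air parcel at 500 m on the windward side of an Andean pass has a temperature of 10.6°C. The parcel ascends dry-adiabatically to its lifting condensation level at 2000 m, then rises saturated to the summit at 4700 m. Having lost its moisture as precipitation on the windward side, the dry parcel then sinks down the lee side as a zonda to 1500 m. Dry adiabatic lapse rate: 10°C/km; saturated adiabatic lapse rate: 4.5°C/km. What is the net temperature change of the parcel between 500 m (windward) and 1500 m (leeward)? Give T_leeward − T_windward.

+4.85°C

500 → 2000 m (dry, 10°C/km): ΔT = -10 × 1.5 = -15°C → T = -4.4°C
2000 → 4700 m (saturated, 4.5°C/km): ΔT = -4.5 × 2.7 = -12.15°C → T = -16.55°C
4700 → 1500 m (dry descent, 10°C/km): ΔT = +10 × 3.2 = +32°C → T = 15.45°C
Net change vs windward start: 15.45 − 10.6 = +4.85°C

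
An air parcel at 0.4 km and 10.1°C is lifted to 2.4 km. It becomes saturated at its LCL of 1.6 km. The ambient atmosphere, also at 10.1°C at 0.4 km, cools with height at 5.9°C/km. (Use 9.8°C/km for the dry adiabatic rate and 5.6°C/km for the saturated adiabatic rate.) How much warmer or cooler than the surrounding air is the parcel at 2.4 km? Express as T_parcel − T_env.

-4.44°C (parcel cooler than environment)

Parcel:
  Dry to 1600 m: -9.8 × 1.2 km = -11.76°C, so T = -1.66°C.
  Saturated to 2400 m: -5.6 × 0.8 km = -4.48°C, so T = -6.14°C.
Environment:
  Environment to 2400 m: -5.9 × 2 km = -11.8°C, so T = -1.7°C.
T_parcel − T_env = -6.14 − (-1.7) = -4.44°C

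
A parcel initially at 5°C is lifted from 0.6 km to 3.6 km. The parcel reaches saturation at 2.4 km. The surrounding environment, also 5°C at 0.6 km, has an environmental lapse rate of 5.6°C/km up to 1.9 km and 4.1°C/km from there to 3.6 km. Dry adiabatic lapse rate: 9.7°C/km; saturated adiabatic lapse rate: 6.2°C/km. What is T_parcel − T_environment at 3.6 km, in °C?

Parcel:
  From 600 m to 2400 m (dry): cools by 9.7 × 1.8 = 17.46°C, giving -12.46°C.
  From 2400 m to 3600 m (saturated): cools by 6.2 × 1.2 = 7.44°C, giving -19.9°C.
Environment:
  From 600 m to 1900 m (environment, lower layer): cools by 5.6 × 1.3 = 7.28°C, giving -2.28°C.
  From 1900 m to 3600 m (environment, upper layer): cools by 4.1 × 1.7 = 6.97°C, giving -9.25°C.
T_parcel − T_env = -19.9 − (-9.25) = -10.65°C

-10.65°C (parcel cooler than environment)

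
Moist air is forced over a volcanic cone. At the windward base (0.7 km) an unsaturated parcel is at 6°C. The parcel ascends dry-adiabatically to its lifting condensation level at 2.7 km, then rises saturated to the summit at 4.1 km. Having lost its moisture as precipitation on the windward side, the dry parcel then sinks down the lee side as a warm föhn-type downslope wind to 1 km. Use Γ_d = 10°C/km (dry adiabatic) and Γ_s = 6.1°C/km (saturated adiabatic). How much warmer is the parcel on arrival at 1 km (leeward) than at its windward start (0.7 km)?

+2.46°C

From 700 m to 2700 m (dry): cools by 10 × 2 = 20°C, giving -14°C.
From 2700 m to 4100 m (saturated): cools by 6.1 × 1.4 = 8.54°C, giving -22.54°C.
From 4100 m to 1000 m (dry descent): warms by 10 × 3.1 = 31°C, giving 8.46°C.
Net change vs windward start: 8.46 − 6 = +2.46°C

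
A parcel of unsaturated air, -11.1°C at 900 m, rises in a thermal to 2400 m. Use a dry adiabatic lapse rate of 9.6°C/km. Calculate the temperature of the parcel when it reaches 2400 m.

-25.5°C

From 900 m to 2400 m (dry adiabatic): cools by 9.6 × 1.5 = 14.4°C, giving -25.5°C.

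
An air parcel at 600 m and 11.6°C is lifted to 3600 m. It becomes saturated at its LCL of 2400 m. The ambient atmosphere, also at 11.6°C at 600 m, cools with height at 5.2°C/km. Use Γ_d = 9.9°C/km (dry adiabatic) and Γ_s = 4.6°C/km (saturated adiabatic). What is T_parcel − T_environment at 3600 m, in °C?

Parcel:
  600 → 2400 m (dry, 9.9°C/km): ΔT = -9.9 × 1.8 = -17.82°C → T = -6.22°C
  2400 → 3600 m (saturated, 4.6°C/km): ΔT = -4.6 × 1.2 = -5.52°C → T = -11.74°C
Environment:
  600 → 3600 m (environment, 5.2°C/km): ΔT = -5.2 × 3 = -15.6°C → T = -4°C
T_parcel − T_env = -11.74 − (-4) = -7.74°C

-7.74°C (parcel cooler than environment)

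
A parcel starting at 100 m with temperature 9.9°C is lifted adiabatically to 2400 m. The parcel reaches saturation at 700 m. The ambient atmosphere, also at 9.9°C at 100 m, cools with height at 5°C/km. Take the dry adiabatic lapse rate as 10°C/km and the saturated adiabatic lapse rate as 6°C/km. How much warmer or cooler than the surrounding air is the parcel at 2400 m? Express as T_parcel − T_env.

-4.7°C (parcel cooler than environment)

Parcel:
  100–700 m, dry: Δz = 0.6 km ⇒ ΔT = -6°C; T = 3.9°C
  700–2400 m, saturated: Δz = 1.7 km ⇒ ΔT = -10.2°C; T = -6.3°C
Environment:
  100–2400 m, environment: Δz = 2.3 km ⇒ ΔT = -11.5°C; T = -1.6°C
T_parcel − T_env = -6.3 − (-1.6) = -4.7°C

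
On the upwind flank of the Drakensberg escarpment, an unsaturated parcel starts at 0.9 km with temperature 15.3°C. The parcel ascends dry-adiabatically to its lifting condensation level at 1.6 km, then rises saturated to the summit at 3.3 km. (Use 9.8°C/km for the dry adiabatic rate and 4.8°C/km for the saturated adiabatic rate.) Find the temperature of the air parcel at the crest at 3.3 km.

0.28°C

Dry to 1600 m: -9.8 × 0.7 km = -6.86°C, so T = 8.44°C.
Saturated to 3300 m: -4.8 × 1.7 km = -8.16°C, so T = 0.28°C.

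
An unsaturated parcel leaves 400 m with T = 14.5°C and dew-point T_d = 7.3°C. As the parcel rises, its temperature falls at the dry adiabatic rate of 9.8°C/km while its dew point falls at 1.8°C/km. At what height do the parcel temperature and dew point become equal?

T and T_d converge at 9.8 − 1.8 = 8°C per km
Height above start = (14.5 − 7.3) / 8 = 0.9 km
LCL altitude = 400 m + 900 m = 1300 m

1300 m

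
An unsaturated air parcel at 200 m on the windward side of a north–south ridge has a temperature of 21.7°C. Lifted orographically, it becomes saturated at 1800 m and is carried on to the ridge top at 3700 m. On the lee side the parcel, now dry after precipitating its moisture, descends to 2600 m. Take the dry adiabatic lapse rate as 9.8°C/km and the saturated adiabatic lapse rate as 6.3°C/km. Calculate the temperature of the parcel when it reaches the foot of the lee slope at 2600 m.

200–1800 m, dry: Δz = 1.6 km ⇒ ΔT = -15.68°C; T = 6.02°C
1800–3700 m, saturated: Δz = 1.9 km ⇒ ΔT = -11.97°C; T = -5.95°C
3700–2600 m, dry descent: Δz = 1.1 km ⇒ ΔT = +10.78°C; T = 4.83°C

4.83°C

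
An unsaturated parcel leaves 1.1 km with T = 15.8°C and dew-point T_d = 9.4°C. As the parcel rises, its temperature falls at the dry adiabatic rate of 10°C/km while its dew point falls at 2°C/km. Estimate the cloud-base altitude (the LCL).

1.9 km

T and T_d converge at 10 − 2 = 8°C per km
Height above start = (15.8 − 9.4) / 8 = 0.8 km
LCL altitude = 1100 m + 800 m = 1900 m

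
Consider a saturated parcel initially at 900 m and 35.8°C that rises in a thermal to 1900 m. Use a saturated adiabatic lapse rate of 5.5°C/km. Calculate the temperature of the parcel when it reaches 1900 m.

900 → 1900 m (saturated adiabatic, 5.5°C/km): ΔT = -5.5 × 1 = -5.5°C → T = 30.3°C

30.3°C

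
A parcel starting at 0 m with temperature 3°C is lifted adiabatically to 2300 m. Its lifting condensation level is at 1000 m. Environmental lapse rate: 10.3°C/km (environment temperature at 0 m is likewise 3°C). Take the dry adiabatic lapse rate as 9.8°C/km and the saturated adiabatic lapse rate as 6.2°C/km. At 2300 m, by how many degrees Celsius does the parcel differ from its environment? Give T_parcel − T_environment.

+5.83°C (parcel warmer than environment)

Parcel:
  From 0 m to 1000 m (dry): cools by 9.8 × 1 = 9.8°C, giving -6.8°C.
  From 1000 m to 2300 m (saturated): cools by 6.2 × 1.3 = 8.06°C, giving -14.86°C.
Environment:
  From 0 m to 2300 m (environment): cools by 10.3 × 2.3 = 23.69°C, giving -20.69°C.
T_parcel − T_env = -14.86 − (-20.69) = +5.83°C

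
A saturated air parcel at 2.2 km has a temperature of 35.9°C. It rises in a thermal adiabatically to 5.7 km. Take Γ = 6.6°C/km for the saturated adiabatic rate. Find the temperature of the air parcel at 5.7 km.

Saturated adiabatic to 5700 m: -6.6 × 3.5 km = -23.1°C, so T = 12.8°C.

12.8°C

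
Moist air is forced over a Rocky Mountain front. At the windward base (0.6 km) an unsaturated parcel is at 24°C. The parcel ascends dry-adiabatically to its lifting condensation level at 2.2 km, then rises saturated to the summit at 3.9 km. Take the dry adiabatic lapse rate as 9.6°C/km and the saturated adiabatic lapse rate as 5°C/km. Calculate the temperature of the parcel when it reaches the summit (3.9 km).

0.14°C

600 → 2200 m (dry, 9.6°C/km): ΔT = -9.6 × 1.6 = -15.36°C → T = 8.64°C
2200 → 3900 m (saturated, 5°C/km): ΔT = -5 × 1.7 = -8.5°C → T = 0.14°C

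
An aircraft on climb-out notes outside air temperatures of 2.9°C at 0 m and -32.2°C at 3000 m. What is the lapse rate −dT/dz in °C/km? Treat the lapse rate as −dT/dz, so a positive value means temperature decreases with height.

Γ = −ΔT/Δz = (2.9 − (-32.2)) / (3000 − 0) m
  = 35.1°C / 3 km = 11.7°C/km

11.7°C/km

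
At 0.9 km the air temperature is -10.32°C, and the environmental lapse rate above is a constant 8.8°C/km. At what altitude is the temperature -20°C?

2 km

Height above start = (-10.32 − (-20)) / 8.8 = 1.1 km
Altitude = 900 m + 1100 m = 2000 m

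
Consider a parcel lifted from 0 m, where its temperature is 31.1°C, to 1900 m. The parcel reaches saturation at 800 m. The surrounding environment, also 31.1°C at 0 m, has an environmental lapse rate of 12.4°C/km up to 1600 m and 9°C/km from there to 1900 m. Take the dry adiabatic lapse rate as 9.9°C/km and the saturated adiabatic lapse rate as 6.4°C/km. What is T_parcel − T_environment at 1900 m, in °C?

Parcel:
  0 → 800 m (dry, 9.9°C/km): ΔT = -9.9 × 0.8 = -7.92°C → T = 23.18°C
  800 → 1900 m (saturated, 6.4°C/km): ΔT = -6.4 × 1.1 = -7.04°C → T = 16.14°C
Environment:
  0 → 1600 m (environment, lower layer, 12.4°C/km): ΔT = -12.4 × 1.6 = -19.84°C → T = 11.26°C
  1600 → 1900 m (environment, upper layer, 9°C/km): ΔT = -9 × 0.3 = -2.7°C → T = 8.56°C
T_parcel − T_env = 16.14 − 8.56 = +7.58°C

+7.58°C (parcel warmer than environment)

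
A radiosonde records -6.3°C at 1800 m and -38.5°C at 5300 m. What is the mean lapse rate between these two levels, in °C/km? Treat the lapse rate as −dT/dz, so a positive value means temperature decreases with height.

9.2°C/km

Γ = −ΔT/Δz = (-6.3 − (-38.5)) / (5300 − 1800) m
  = 32.2°C / 3.5 km = 9.2°C/km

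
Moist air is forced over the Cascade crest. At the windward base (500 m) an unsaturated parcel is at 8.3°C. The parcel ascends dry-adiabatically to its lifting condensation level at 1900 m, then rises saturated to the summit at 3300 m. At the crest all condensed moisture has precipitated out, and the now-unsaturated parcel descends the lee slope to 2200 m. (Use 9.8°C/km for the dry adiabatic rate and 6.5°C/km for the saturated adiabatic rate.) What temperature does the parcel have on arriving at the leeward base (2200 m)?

500–1900 m, dry: Δz = 1.4 km ⇒ ΔT = -13.72°C; T = -5.42°C
1900–3300 m, saturated: Δz = 1.4 km ⇒ ΔT = -9.1°C; T = -14.52°C
3300–2200 m, dry descent: Δz = 1.1 km ⇒ ΔT = +10.78°C; T = -3.74°C

-3.74°C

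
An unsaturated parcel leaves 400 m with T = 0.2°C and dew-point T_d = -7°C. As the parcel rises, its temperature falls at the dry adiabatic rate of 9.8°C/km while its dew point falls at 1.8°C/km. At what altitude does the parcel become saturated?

1300 m

T and T_d converge at 9.8 − 1.8 = 8°C per km
Height above start = (0.2 − (-7)) / 8 = 0.9 km
LCL altitude = 400 m + 900 m = 1300 m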